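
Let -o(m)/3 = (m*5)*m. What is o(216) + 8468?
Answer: -691372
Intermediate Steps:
o(m) = -15*m**2 (o(m) = -3*m*5*m = -3*5*m*m = -15*m**2)
o(216) + 8468 = -15*216**2 + 8468 = -15*46656 + 8468 = -699840 + 8468 = -691372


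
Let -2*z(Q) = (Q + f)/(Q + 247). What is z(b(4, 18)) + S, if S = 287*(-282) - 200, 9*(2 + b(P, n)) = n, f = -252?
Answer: -20039972/247 ≈ -81134.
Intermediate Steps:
b(P, n) = -2 + n/9
z(Q) = -(-252 + Q)/(2*(247 + Q)) (z(Q) = -(Q - 252)/(2*(Q + 247)) = -(-252 + Q)/(2*(247 + Q)))
S = -81134 (S = -80934 - 200 = -81134)
z(b(4, 18)) + S = (252 - (-2 + (⅑)*18))/(2*(247 + (-2 + (⅑)*18))) - 81134 = (252 - (-2 + 2))/(2*(247 + (-2 + 2))) - 81134 = (252 - 1*0)/(2*(247 + 0)) - 81134 = (½)*(252 + 0)/247 - 81134 = (½)*(1/247)*252 - 81134 = 126/247 - 81134 = -20039972/247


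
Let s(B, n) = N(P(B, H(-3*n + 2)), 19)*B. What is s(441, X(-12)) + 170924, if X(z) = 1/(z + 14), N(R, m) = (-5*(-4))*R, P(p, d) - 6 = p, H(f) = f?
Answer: 4113464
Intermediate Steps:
P(p, d) = 6 + p
N(R, m) = 20*R
X(z) = 1/(14 + z)
s(B, n) = B*(120 + 20*B) (s(B, n) = (20*(6 + B))*B = (120 + 20*B)*B = B*(120 + 20*B))
s(441, X(-12)) + 170924 = 20*441*(6 + 441) + 170924 = 20*441*447 + 170924 = 3942540 + 170924 = 4113464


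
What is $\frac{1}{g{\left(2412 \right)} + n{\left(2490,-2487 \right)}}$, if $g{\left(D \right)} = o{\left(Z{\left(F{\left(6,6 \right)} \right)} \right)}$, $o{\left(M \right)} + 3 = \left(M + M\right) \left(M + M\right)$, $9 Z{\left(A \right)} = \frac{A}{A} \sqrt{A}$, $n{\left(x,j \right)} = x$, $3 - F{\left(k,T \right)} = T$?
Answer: $\frac{27}{67145} \approx 0.00040211$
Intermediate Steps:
$F{\left(k,T \right)} = 3 - T$
$Z{\left(A \right)} = \frac{\sqrt{A}}{9}$ ($Z{\left(A \right)} = \frac{\frac{A}{A} \sqrt{A}}{9} = \frac{1 \sqrt{A}}{9} = \frac{\sqrt{A}}{9}$)
$o{\left(M \right)} = -3 + 4 M^{2}$ ($o{\left(M \right)} = -3 + \left(M + M\right) \left(M + M\right) = -3 + 2 M 2 M = -3 + 4 M^{2}$)
$g{\left(D \right)} = - \frac{85}{27}$ ($g{\left(D \right)} = -3 + 4 \left(\frac{\sqrt{3 - 6}}{9}\right)^{2} = -3 + 4 \left(\frac{\sqrt{-3}}{9}\right)^{2} = -3 + 4 \left(\frac{i \sqrt{3}}{9}\right)^{2} = -3 + 4 \left(- \frac{1}{27}\right) = -3 - \frac{4}{27} = - \frac{85}{27}$)
$\frac{1}{g{\left(2412 \right)} + n{\left(2490,-2487 \right)}} = \frac{1}{- \frac{85}{27} + 2490} = \frac{1}{\frac{67145}{27}} = \frac{27}{67145}$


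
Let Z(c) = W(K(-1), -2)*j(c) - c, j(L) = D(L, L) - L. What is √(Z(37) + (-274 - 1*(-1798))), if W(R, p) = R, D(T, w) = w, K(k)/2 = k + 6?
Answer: √1487 ≈ 38.562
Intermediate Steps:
K(k) = 12 + 2*k (K(k) = 2*(k + 6) = 2*(6 + k) = 12 + 2*k)
j(L) = 0 (j(L) = L - L = 0)
Z(c) = -c (Z(c) = (12 + 2*(-1))*0 - c = (12 - 2)*0 - c = 10*0 - c = 0 - c = -c)
√(Z(37) + (-274 - 1*(-1798))) = √(-1*37 + (-274 - 1*(-1798))) = √(-37 + (-274 + 1798)) = √(-37 + 1524) = √1487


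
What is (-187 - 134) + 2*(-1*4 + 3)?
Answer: -323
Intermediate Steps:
(-187 - 134) + 2*(-1*4 + 3) = -321 + 2*(-4 + 3) = -321 + 2*(-1) = -321 - 2 = -323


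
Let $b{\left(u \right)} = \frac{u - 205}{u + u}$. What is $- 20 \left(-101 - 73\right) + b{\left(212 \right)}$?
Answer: $\frac{1475527}{424} \approx 3480.0$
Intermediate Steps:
$b{\left(u \right)} = \frac{-205 + u}{2 u}$
$- 20 \left(-101 - 73\right) + b{\left(212 \right)} = - 20 \left(-101 - 73\right) + \frac{-205 + 212}{2 \cdot 212} = \left(-20\right) \left(-174\right) + \frac{1}{2} \cdot \frac{1}{212} \cdot 7 = 3480 + \frac{7}{424} = \frac{1475527}{424}$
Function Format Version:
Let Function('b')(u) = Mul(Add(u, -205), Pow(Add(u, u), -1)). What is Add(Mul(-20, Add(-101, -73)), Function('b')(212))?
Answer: Rational(1475527, 424) ≈ 3480.0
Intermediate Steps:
Function('b')(u) = Mul(Rational(1, 2), Pow(u, -1), Add(-205, u)) (Function('b')(u) = Mul(Add(-205, u), Pow(Mul(2, u), -1)) = Mul(Add(-205, u), Mul(Rational(1, 2), Pow(u, -1))) = Mul(Rational(1, 2), Pow(u, -1), Add(-205, u)))
Add(Mul(-20, Add(-101, -73)), Function('b')(212)) = Add(Mul(-20, Add(-101, -73)), Mul(Rational(1, 2), Pow(212, -1), Add(-205, 212))) = Add(Mul(-20, -174), Mul(Rational(1, 2), Rational(1, 212), 7)) = Add(3480, Rational(7, 424)) = Rational(1475527, 424)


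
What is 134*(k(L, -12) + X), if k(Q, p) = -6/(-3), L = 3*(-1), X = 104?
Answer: 14204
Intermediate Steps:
L = -3
k(Q, p) = 2 (k(Q, p) = -6*(-⅓) = 2)
134*(k(L, -12) + X) = 134*(2 + 104) = 134*106 = 14204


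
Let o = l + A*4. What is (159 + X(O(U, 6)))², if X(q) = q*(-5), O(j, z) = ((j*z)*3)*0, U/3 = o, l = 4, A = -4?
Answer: 25281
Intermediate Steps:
o = -12 (o = 4 - 4*4 = 4 - 16 = -12)
U = -36 (U = 3*(-12) = -36)
O(j, z) = 0 (O(j, z) = (3*j*z)*0 = 0)
X(q) = -5*q
(159 + X(O(U, 6)))² = (159 - 5*0)² = (159 + 0)² = 159² = 25281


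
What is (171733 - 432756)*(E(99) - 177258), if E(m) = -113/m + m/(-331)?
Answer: 1516182010301938/32769 ≈ 4.6269e+10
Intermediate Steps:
E(m) = -113/m - m/331 (E(m) = -113/m + m*(-1/331) = -113/m - m/331)
(171733 - 432756)*(E(99) - 177258) = (171733 - 432756)*((-113/99 - 1/331*99) - 177258) = -261023*((-113*1/99 - 99/331) - 177258) = -261023*((-113/99 - 99/331) - 177258) = -261023*(-47204/32769 - 177258) = -261023*(-5808614606/32769) = 1516182010301938/32769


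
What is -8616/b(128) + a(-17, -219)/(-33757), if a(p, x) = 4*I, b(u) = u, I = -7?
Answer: -36355841/540112 ≈ -67.312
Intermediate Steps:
a(p, x) = -28 (a(p, x) = 4*(-7) = -28)
-8616/b(128) + a(-17, -219)/(-33757) = -8616/128 - 28/(-33757) = -8616*1/128 - 28*(-1/33757) = -1077/16 + 28/33757 = -36355841/540112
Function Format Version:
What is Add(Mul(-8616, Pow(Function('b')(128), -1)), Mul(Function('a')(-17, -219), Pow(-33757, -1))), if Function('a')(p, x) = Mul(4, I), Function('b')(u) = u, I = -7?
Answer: Rational(-36355841, 540112) ≈ -67.312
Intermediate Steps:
Function('a')(p, x) = -28 (Function('a')(p, x) = Mul(4, -7) = -28)
Add(Mul(-8616, Pow(Function('b')(128), -1)), Mul(Function('a')(-17, -219), Pow(-33757, -1))) = Add(Mul(-8616, Pow(128, -1)), Mul(-28, Pow(-33757, -1))) = Add(Mul(-8616, Rational(1, 128)), Mul(-28, Rational(-1, 33757))) = Add(Rational(-1077, 16), Rational(28, 33757)) = Rational(-36355841, 540112)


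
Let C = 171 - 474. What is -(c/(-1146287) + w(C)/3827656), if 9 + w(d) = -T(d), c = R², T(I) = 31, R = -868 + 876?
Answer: 36352683/548449039159 ≈ 6.6283e-5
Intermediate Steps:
R = 8
C = -303
c = 64 (c = 8² = 64)
w(d) = -40 (w(d) = -9 - 1*31 = -9 - 31 = -40)
-(c/(-1146287) + w(C)/3827656) = -(64/(-1146287) - 40/3827656) = -(64*(-1/1146287) - 40*1/3827656) = -(-64/1146287 - 5/478457) = -1*(-36352683/548449039159) = 36352683/548449039159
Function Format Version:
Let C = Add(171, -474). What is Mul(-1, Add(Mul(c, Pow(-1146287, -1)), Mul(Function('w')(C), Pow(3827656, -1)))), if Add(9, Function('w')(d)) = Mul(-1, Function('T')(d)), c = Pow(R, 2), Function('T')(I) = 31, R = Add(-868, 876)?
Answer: Rational(36352683, 548449039159) ≈ 6.6283e-5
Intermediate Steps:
R = 8
C = -303
c = 64 (c = Pow(8, 2) = 64)
Function('w')(d) = -40 (Function('w')(d) = Add(-9, Mul(-1, 31)) = Add(-9, -31) = -40)
Mul(-1, Add(Mul(c, Pow(-1146287, -1)), Mul(Function('w')(C), Pow(3827656, -1)))) = Mul(-1, Add(Mul(64, Pow(-1146287, -1)), Mul(-40, Pow(3827656, -1)))) = Mul(-1, Add(Mul(64, Rational(-1, 1146287)), Mul(-40, Rational(1, 3827656)))) = Mul(-1, Add(Rational(-64, 1146287), Rational(-5, 478457))) = Mul(-1, Rational(-36352683, 548449039159)) = Rational(36352683, 548449039159)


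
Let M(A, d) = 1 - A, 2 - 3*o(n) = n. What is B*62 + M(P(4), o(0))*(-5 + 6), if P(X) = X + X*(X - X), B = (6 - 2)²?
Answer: 989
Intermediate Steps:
o(n) = ⅔ - n/3
B = 16 (B = 4² = 16)
P(X) = X (P(X) = X + X*0 = X + 0 = X)
B*62 + M(P(4), o(0))*(-5 + 6) = 16*62 + (1 - 1*4)*(-5 + 6) = 992 + (1 - 4)*1 = 992 - 3*1 = 992 - 3 = 989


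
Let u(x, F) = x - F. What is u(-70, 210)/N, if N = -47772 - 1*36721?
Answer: 280/84493 ≈ 0.0033139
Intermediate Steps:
N = -84493 (N = -47772 - 36721 = -84493)
u(-70, 210)/N = (-70 - 1*210)/(-84493) = (-70 - 210)*(-1/84493) = -280*(-1/84493) = 280/84493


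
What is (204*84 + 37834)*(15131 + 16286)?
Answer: 1726992490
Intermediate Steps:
(204*84 + 37834)*(15131 + 16286) = (17136 + 37834)*31417 = 54970*31417 = 1726992490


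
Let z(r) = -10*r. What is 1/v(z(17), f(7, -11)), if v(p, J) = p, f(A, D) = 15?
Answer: -1/170 ≈ -0.0058824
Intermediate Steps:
1/v(z(17), f(7, -11)) = 1/(-10*17) = 1/(-170) = -1/170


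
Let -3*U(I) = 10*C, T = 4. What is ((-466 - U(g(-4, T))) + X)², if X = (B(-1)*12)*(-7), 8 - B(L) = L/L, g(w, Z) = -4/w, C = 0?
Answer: 1110916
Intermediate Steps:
B(L) = 7 (B(L) = 8 - L/L = 8 - 1*1 = 8 - 1 = 7)
U(I) = 0 (U(I) = -10*0/3 = -⅓*0 = 0)
X = -588 (X = (7*12)*(-7) = 84*(-7) = -588)
((-466 - U(g(-4, T))) + X)² = ((-466 - 1*0) - 588)² = ((-466 + 0) - 588)² = (-466 - 588)² = (-1054)² = 1110916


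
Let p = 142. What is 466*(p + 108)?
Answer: 116500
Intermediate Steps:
466*(p + 108) = 466*(142 + 108) = 466*250 = 116500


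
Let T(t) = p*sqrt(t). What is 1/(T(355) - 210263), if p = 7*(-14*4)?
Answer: -210263/44155978449 + 392*sqrt(355)/44155978449 ≈ -4.5946e-6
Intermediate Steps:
p = -392 (p = 7*(-56) = -392)
T(t) = -392*sqrt(t)
1/(T(355) - 210263) = 1/(-392*sqrt(355) - 210263) = 1/(-210263 - 392*sqrt(355))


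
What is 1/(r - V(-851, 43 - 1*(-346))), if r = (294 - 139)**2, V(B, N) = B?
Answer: 1/24876 ≈ 4.0199e-5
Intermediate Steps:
r = 24025 (r = 155**2 = 24025)
1/(r - V(-851, 43 - 1*(-346))) = 1/(24025 - 1*(-851)) = 1/(24025 + 851) = 1/24876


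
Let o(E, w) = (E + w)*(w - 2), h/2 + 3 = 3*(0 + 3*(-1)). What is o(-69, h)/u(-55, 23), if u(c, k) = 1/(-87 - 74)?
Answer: -389298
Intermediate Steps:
u(c, k) = -1/161 (u(c, k) = 1/(-161) = -1/161)
h = -24 (h = -6 + 2*(3*(0 + 3*(-1))) = -6 + 2*(3*(0 - 3)) = -6 + 2*(3*(-3)) = -6 + 2*(-9) = -6 - 18 = -24)
o(E, w) = (-2 + w)*(E + w) (o(E, w) = (E + w)*(-2 + w) = (-2 + w)*(E + w))
o(-69, h)/u(-55, 23) = ((-24)**2 - 2*(-69) - 2*(-24) - 69*(-24))/(-1/161) = (576 + 138 + 48 + 1656)*(-161) = 2418*(-161) = -389298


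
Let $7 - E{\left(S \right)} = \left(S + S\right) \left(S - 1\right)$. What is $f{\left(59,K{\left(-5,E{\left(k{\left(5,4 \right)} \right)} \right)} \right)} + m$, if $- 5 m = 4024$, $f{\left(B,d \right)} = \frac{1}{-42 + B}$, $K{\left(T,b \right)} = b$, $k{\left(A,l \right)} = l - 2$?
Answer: $- \frac{68403}{85} \approx -804.74$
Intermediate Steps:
$k{\left(A,l \right)} = -2 + l$ ($k{\left(A,l \right)} = l - 2 = -2 + l$)
$E{\left(S \right)} = 7 - 2 S \left(-1 + S\right)$ ($E{\left(S \right)} = 7 - \left(S + S\right) \left(S - 1\right) = 7 - 2 S \left(-1 + S\right)$)
$m = - \frac{4024}{5}$ ($m = \left(- \frac{1}{5}\right) 4024 = - \frac{4024}{5} \approx -804.8$)
$f{\left(59,K{\left(-5,E{\left(k{\left(5,4 \right)} \right)} \right)} \right)} + m = \frac{1}{-42 + 59} - \frac{4024}{5} = \frac{1}{17} - \frac{4024}{5} = - \frac{68403}{85}$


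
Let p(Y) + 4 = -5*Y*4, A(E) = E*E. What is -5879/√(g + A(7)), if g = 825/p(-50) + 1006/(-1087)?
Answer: -11758*√1592242673029/17648249 ≈ -840.69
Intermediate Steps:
A(E) = E²
p(Y) = -4 - 20*Y (p(Y) = -4 - 5*Y*4 = -4 - 20*Y)
g = -35067/360884 (g = 825/(-4 - 20*(-50)) + 1006/(-1087) = 825/(-4 + 1000) + 1006*(-1/1087) = 825/996 - 1006/1087 = 825*(1/996) - 1006/1087 = 275/332 - 1006/1087 = -35067/360884 ≈ -0.097170)
-5879/√(g + A(7)) = -5879/√(-35067/360884 + 7²) = -5879/√(-35067/360884 + 49) = -5879*2*√1592242673029/17648249 = -11758*√1592242673029/17648249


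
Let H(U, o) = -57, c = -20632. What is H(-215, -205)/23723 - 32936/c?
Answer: 97520588/61181617 ≈ 1.5940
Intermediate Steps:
H(-215, -205)/23723 - 32936/c = -57/23723 - 32936/(-20632) = -57*1/23723 - 32936*(-1/20632) = -57/23723 + 4117/2579 = 97520588/61181617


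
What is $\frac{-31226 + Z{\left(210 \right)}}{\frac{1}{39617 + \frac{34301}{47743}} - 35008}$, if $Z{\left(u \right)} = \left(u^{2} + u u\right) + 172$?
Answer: $- \frac{108089872158872}{66216537322113} \approx -1.6324$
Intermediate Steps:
$Z{\left(u \right)} = 172 + 2 u^{2}$ ($Z{\left(u \right)} = \left(u^{2} + u^{2}\right) + 172 = 2 u^{2} + 172 = 172 + 2 u^{2}$)
$\frac{-31226 + Z{\left(210 \right)}}{\frac{1}{39617 + \frac{34301}{47743}} - 35008} = \frac{-31226 + \left(172 + 2 \cdot 210^{2}\right)}{\frac{1}{39617 + \frac{34301}{47743}} - 35008} = \frac{-31226 + \left(172 + 2 \cdot 44100\right)}{\frac{1}{39617 + 34301 \cdot \frac{1}{47743}} - 35008} = \frac{-31226 + \left(172 + 88200\right)}{\frac{1}{39617 + \frac{34301}{47743}} - 35008} = \frac{-31226 + 88372}{\frac{1}{\frac{1891468732}{47743}} - 35008} = \frac{57146}{\frac{47743}{1891468732} - 35008} = \frac{57146}{- \frac{66216537322113}{1891468732}} = 57146 \left(- \frac{1891468732}{66216537322113}\right) = - \frac{108089872158872}{66216537322113}$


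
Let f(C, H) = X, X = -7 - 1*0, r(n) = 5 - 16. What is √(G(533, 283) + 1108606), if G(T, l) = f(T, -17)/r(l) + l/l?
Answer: 2*√33535381/11 ≈ 1052.9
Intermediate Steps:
r(n) = -11
X = -7 (X = -7 + 0 = -7)
f(C, H) = -7
G(T, l) = 18/11 (G(T, l) = -7/(-11) + l/l = -7*(-1/11) + 1 = 7/11 + 1 = 18/11)
√(G(533, 283) + 1108606) = √(18/11 + 1108606) = √(12194684/11) = 2*√33535381/11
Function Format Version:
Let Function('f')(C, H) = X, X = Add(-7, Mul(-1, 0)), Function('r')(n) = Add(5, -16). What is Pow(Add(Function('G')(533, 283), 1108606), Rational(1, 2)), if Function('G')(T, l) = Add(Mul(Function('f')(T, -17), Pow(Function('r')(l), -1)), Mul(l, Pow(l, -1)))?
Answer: Mul(Rational(2, 11), Pow(33535381, Rational(1, 2))) ≈ 1052.9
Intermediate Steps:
Function('r')(n) = -11
X = -7 (X = Add(-7, 0) = -7)
Function('f')(C, H) = -7
Function('G')(T, l) = Rational(18, 11) (Function('G')(T, l) = Add(Mul(-7, Pow(-11, -1)), Mul(l, Pow(l, -1))) = Add(Mul(-7, Rational(-1, 11)), 1) = Add(Rational(7, 11), 1) = Rational(18, 11))
Pow(Add(Function('G')(533, 283), 1108606), Rational(1, 2)) = Pow(Add(Rational(18, 11), 1108606), Rational(1, 2)) = Pow(Rational(12194684, 11), Rational(1, 2)) = Mul(Rational(2, 11), Pow(33535381, Rational(1, 2)))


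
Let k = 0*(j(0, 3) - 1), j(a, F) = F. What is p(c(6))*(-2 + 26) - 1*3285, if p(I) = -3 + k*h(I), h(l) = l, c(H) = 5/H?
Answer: -3357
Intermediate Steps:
k = 0 (k = 0*(3 - 1) = 0*2 = 0)
p(I) = -3 (p(I) = -3 + 0*I = -3 + 0 = -3)
p(c(6))*(-2 + 26) - 1*3285 = -3*(-2 + 26) - 1*3285 = -3*24 - 3285 = -72 - 3285 = -3357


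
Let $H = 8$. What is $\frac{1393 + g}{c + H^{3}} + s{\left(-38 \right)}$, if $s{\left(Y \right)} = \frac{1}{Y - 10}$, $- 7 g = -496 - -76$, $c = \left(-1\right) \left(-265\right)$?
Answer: $\frac{7663}{4144} \approx 1.8492$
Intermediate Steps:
$c = 265$
$g = 60$ ($g = - \frac{-496 - -76}{7} = - \frac{-496 + 76}{7} = \left(- \frac{1}{7}\right) \left(-420\right) = 60$)
$s{\left(Y \right)} = \frac{1}{-10 + Y}$
$\frac{1393 + g}{c + H^{3}} + s{\left(-38 \right)} = \frac{1393 + 60}{265 + 8^{3}} + \frac{1}{-10 - 38} = \frac{1453}{265 + 512} + \frac{1}{-48} = \frac{1453}{777} - \frac{1}{48} = \frac{7663}{4144}$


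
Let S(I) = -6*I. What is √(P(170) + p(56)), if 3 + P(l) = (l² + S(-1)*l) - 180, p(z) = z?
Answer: √29793 ≈ 172.61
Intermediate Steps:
P(l) = -183 + l² + 6*l (P(l) = -3 + ((l² + (-6*(-1))*l) - 180) = -3 + ((l² + 6*l) - 180) = -3 + (-180 + l² + 6*l) = -183 + l² + 6*l)
√(P(170) + p(56)) = √((-183 + 170² + 6*170) + 56) = √((-183 + 28900 + 1020) + 56) = √(29737 + 56) = √29793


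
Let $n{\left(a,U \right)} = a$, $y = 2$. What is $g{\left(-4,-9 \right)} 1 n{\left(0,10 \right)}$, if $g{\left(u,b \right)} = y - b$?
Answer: $0$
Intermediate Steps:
$g{\left(u,b \right)} = 2 - b$
$g{\left(-4,-9 \right)} 1 n{\left(0,10 \right)} = \left(2 - -9\right) 1 \cdot 0 = \left(2 + 9\right) 1 \cdot 0 = 11 \cdot 1 \cdot 0 = 11 \cdot 0 = 0$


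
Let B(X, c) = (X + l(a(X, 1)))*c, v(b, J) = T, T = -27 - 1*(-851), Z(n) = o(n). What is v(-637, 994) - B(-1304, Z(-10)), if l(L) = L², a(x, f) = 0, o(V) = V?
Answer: -12216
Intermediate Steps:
Z(n) = n
T = 824 (T = -27 + 851 = 824)
v(b, J) = 824
B(X, c) = X*c (B(X, c) = (X + 0²)*c = (X + 0)*c = X*c)
v(-637, 994) - B(-1304, Z(-10)) = 824 - (-1304)*(-10) = 824 - 1*13040 = 824 - 13040 = -12216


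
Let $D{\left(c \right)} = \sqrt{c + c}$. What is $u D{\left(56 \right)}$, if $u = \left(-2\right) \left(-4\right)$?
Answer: $32 \sqrt{7} \approx 84.664$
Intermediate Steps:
$u = 8$
$D{\left(c \right)} = \sqrt{2} \sqrt{c}$ ($D{\left(c \right)} = \sqrt{2 c} = \sqrt{2} \sqrt{c}$)
$u D{\left(56 \right)} = 8 \sqrt{2} \sqrt{56} = 8 \sqrt{2} \cdot 2 \sqrt{14} = 8 \cdot 4 \sqrt{7} = 32 \sqrt{7}$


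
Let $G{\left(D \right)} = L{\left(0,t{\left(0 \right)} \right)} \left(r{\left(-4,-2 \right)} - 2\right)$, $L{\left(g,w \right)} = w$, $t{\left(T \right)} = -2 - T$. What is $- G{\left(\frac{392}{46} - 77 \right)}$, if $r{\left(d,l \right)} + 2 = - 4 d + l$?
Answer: $20$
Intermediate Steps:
$r{\left(d,l \right)} = -2 + l - 4 d$ ($r{\left(d,l \right)} = -2 - \left(- l + 4 d\right) = -2 + l - 4 d$)
$G{\left(D \right)} = -20$ ($G{\left(D \right)} = \left(-2 - 0\right) \left(\left(-2 - 2 - -16\right) - 2\right) = \left(-2 + 0\right) \left(\left(-2 - 2 + 16\right) - 2\right) = - 2 \left(12 - 2\right) = \left(-2\right) 10 = -20$)
$- G{\left(\frac{392}{46} - 77 \right)} = \left(-1\right) \left(-20\right) = 20$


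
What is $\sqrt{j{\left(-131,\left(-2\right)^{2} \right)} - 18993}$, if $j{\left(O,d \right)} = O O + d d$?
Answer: $2 i \sqrt{454} \approx 42.615 i$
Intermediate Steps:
$j{\left(O,d \right)} = O^{2} + d^{2}$
$\sqrt{j{\left(-131,\left(-2\right)^{2} \right)} - 18993} = \sqrt{\left(\left(-131\right)^{2} + \left(\left(-2\right)^{2}\right)^{2}\right) - 18993} = \sqrt{\left(17161 + 4^{2}\right) - 18993} = \sqrt{\left(17161 + 16\right) - 18993} = \sqrt{17177 - 18993} = \sqrt{-1816} = 2 i \sqrt{454}$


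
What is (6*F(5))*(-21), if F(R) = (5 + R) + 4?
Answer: -1764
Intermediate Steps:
F(R) = 9 + R
(6*F(5))*(-21) = (6*(9 + 5))*(-21) = (6*14)*(-21) = 84*(-21) = -1764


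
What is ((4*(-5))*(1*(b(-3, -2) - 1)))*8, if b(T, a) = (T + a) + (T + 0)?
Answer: 1440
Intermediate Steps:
b(T, a) = a + 2*T (b(T, a) = (T + a) + T = a + 2*T)
((4*(-5))*(1*(b(-3, -2) - 1)))*8 = ((4*(-5))*(1*((-2 + 2*(-3)) - 1)))*8 = -20*((-2 - 6) - 1)*8 = -20*(-8 - 1)*8 = -20*(-9)*8 = 180*8 = 1440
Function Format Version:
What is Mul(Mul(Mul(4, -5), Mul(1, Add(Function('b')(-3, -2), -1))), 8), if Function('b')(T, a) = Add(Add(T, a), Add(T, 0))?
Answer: 1440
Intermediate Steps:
Function('b')(T, a) = Add(a, Mul(2, T)) (Function('b')(T, a) = Add(Add(T, a), T) = Add(a, Mul(2, T)))
Mul(Mul(Mul(4, -5), Mul(1, Add(Function('b')(-3, -2), -1))), 8) = Mul(Mul(Mul(4, -5), Mul(1, Add(Add(-2, Mul(2, -3)), -1))), 8) = Mul(Mul(-20, Mul(1, Add(Add(-2, -6), -1))), 8) = Mul(Mul(-20, Mul(1, Add(-8, -1))), 8) = Mul(Mul(-20, Mul(1, -9)), 8) = Mul(Mul(-20, -9), 8) = Mul(180, 8) = 1440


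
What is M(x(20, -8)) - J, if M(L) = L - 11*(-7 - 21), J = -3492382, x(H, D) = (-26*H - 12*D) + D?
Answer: 3492258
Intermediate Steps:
x(H, D) = -26*H - 11*D
M(L) = 308 + L (M(L) = L - 11*(-28) = L + 308 = 308 + L)
M(x(20, -8)) - J = (308 + (-26*20 - 11*(-8))) - 1*(-3492382) = (308 + (-520 + 88)) + 3492382 = (308 - 432) + 3492382 = -124 + 3492382 = 3492258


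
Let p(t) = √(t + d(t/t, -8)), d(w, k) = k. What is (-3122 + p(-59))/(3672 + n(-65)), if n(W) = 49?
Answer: -3122/3721 + I*√67/3721 ≈ -0.83902 + 0.0021998*I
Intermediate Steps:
p(t) = √(-8 + t) (p(t) = √(t - 8) = √(-8 + t))
(-3122 + p(-59))/(3672 + n(-65)) = (-3122 + √(-8 - 59))/(3672 + 49) = (-3122 + √(-67))/3721 = (-3122 + I*√67)*(1/3721) = -3122/3721 + I*√67/3721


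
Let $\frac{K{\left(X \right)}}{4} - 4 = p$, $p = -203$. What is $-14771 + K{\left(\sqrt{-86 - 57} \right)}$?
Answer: $-15567$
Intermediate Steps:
$K{\left(X \right)} = -796$ ($K{\left(X \right)} = 16 + 4 \left(-203\right) = 16 - 812 = -796$)
$-14771 + K{\left(\sqrt{-86 - 57} \right)} = -14771 - 796 = -15567$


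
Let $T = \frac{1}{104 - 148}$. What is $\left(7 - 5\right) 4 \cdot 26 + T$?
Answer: $\frac{9151}{44} \approx 207.98$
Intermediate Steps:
$T = - \frac{1}{44}$ ($T = \frac{1}{-44} = - \frac{1}{44} \approx -0.022727$)
$\left(7 - 5\right) 4 \cdot 26 + T = \left(7 - 5\right) 4 \cdot 26 - \frac{1}{44} = 2 \cdot 4 \cdot 26 - \frac{1}{44} = 8 \cdot 26 - \frac{1}{44} = 208 - \frac{1}{44} = \frac{9151}{44}$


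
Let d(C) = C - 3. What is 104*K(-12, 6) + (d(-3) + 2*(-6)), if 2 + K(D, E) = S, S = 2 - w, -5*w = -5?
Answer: -122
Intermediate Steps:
w = 1 (w = -⅕*(-5) = 1)
S = 1 (S = 2 - 1*1 = 2 - 1 = 1)
K(D, E) = -1 (K(D, E) = -2 + 1 = -1)
d(C) = -3 + C
104*K(-12, 6) + (d(-3) + 2*(-6)) = 104*(-1) + ((-3 - 3) + 2*(-6)) = -104 + (-6 - 12) = -104 - 18 = -122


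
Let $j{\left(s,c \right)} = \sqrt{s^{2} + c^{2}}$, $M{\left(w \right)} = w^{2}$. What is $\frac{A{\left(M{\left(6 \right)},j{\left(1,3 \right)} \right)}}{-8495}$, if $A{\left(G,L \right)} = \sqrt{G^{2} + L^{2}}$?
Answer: $- \frac{\sqrt{1306}}{8495} \approx -0.0042541$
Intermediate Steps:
$j{\left(s,c \right)} = \sqrt{c^{2} + s^{2}}$
$\frac{A{\left(M{\left(6 \right)},j{\left(1,3 \right)} \right)}}{-8495} = \frac{\sqrt{\left(6^{2}\right)^{2} + \left(\sqrt{3^{2} + 1^{2}}\right)^{2}}}{-8495} = \sqrt{36^{2} + \left(\sqrt{9 + 1}\right)^{2}} \left(- \frac{1}{8495}\right) = \sqrt{1296 + \left(\sqrt{10}\right)^{2}} \left(- \frac{1}{8495}\right) = \sqrt{1296 + 10} \left(- \frac{1}{8495}\right) = \sqrt{1306} \left(- \frac{1}{8495}\right) = - \frac{\sqrt{1306}}{8495}$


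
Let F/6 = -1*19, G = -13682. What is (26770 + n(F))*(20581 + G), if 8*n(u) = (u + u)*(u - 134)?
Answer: 233448362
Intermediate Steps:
F = -114 (F = 6*(-1*19) = 6*(-19) = -114)
n(u) = u*(-134 + u)/4 (n(u) = ((u + u)*(u - 134))/8 = ((2*u)*(-134 + u))/8 = (2*u*(-134 + u))/8 = u*(-134 + u)/4)
(26770 + n(F))*(20581 + G) = (26770 + (¼)*(-114)*(-134 - 114))*(20581 - 13682) = (26770 + (¼)*(-114)*(-248))*6899 = (26770 + 7068)*6899 = 33838*6899 = 233448362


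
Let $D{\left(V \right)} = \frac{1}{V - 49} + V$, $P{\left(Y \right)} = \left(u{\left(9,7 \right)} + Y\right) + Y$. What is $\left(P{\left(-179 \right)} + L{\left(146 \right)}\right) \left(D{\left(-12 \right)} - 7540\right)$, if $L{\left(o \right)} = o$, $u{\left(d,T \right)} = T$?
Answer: $\frac{94437965}{61} \approx 1.5482 \cdot 10^{6}$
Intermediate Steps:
$P{\left(Y \right)} = 7 + 2 Y$ ($P{\left(Y \right)} = \left(7 + Y\right) + Y = 7 + 2 Y$)
$D{\left(V \right)} = V + \frac{1}{-49 + V}$ ($D{\left(V \right)} = \frac{1}{-49 + V} + V = V + \frac{1}{-49 + V}$)
$\left(P{\left(-179 \right)} + L{\left(146 \right)}\right) \left(D{\left(-12 \right)} - 7540\right) = \left(\left(7 + 2 \left(-179\right)\right) + 146\right) \left(\frac{1 + \left(-12\right)^{2} - -588}{-49 - 12} - 7540\right) = \left(\left(7 - 358\right) + 146\right) \left(\frac{1 + 144 + 588}{-61} - 7540\right) = \left(-351 + 146\right) \left(\left(- \frac{1}{61}\right) 733 - 7540\right) = - 205 \left(- \frac{733}{61} - 7540\right) = \left(-205\right) \left(- \frac{460673}{61}\right) = \frac{94437965}{61}$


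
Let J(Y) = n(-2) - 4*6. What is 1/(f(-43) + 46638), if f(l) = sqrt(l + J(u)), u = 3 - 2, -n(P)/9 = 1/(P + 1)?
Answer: 23319/1087551551 - I*sqrt(58)/2175103102 ≈ 2.1442e-5 - 3.5013e-9*I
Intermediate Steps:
n(P) = -9/(1 + P) (n(P) = -9/(P + 1) = -9/(1 + P))
u = 1
J(Y) = -15 (J(Y) = -9/(1 - 2) - 4*6 = -9/(-1) - 24 = -9*(-1) - 24 = 9 - 24 = -15)
f(l) = sqrt(-15 + l) (f(l) = sqrt(l - 15) = sqrt(-15 + l))
1/(f(-43) + 46638) = 1/(sqrt(-15 - 43) + 46638) = 1/(sqrt(-58) + 46638) = 1/(I*sqrt(58) + 46638) = 1/(46638 + I*sqrt(58))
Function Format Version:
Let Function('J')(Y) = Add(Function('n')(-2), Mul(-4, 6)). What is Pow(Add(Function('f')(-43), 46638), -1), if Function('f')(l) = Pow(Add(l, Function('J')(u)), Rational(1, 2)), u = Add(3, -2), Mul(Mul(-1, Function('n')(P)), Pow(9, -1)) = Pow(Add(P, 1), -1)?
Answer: Add(Rational(23319, 1087551551), Mul(Rational(-1, 2175103102), I, Pow(58, Rational(1, 2)))) ≈ Add(2.1442e-5, Mul(-3.5013e-9, I))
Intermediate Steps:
Function('n')(P) = Mul(-9, Pow(Add(1, P), -1)) (Function('n')(P) = Mul(-9, Pow(Add(P, 1), -1)) = Mul(-9, Pow(Add(1, P), -1)))
u = 1
Function('J')(Y) = -15 (Function('J')(Y) = Add(Mul(-9, Pow(Add(1, -2), -1)), Mul(-4, 6)) = Add(Mul(-9, Pow(-1, -1)), -24) = Add(Mul(-9, -1), -24) = Add(9, -24) = -15)
Function('f')(l) = Pow(Add(-15, l), Rational(1, 2)) (Function('f')(l) = Pow(Add(l, -15), Rational(1, 2)) = Pow(Add(-15, l), Rational(1, 2)))
Pow(Add(Function('f')(-43), 46638), -1) = Pow(Add(Pow(Add(-15, -43), Rational(1, 2)), 46638), -1) = Pow(Add(Pow(-58, Rational(1, 2)), 46638), -1) = Pow(Add(Mul(I, Pow(58, Rational(1, 2))), 46638), -1) = Pow(Add(46638, Mul(I, Pow(58, Rational(1, 2)))), -1)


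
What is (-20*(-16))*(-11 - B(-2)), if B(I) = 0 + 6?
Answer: -5440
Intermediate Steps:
B(I) = 6
(-20*(-16))*(-11 - B(-2)) = (-20*(-16))*(-11 - 1*6) = 320*(-11 - 6) = 320*(-17) = -5440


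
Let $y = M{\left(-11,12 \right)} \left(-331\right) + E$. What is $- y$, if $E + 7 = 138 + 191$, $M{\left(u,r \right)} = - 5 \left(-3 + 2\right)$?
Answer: $1333$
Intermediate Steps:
$M{\left(u,r \right)} = 5$ ($M{\left(u,r \right)} = \left(-5\right) \left(-1\right) = 5$)
$E = 322$ ($E = -7 + \left(138 + 191\right) = -7 + 329 = 322$)
$y = -1333$ ($y = 5 \left(-331\right) + 322 = -1655 + 322 = -1333$)
$- y = \left(-1\right) \left(-1333\right) = 1333$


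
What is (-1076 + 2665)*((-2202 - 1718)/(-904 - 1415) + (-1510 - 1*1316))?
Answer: -10407273086/2319 ≈ -4.4878e+6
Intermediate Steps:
(-1076 + 2665)*((-2202 - 1718)/(-904 - 1415) + (-1510 - 1*1316)) = 1589*(-3920/(-2319) + (-1510 - 1316)) = 1589*(-3920*(-1/2319) - 2826) = 1589*(3920/2319 - 2826) = 1589*(-6549574/2319) = -10407273086/2319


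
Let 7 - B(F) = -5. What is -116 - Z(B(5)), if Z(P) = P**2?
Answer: -260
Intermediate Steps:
B(F) = 12 (B(F) = 7 - 1*(-5) = 7 + 5 = 12)
-116 - Z(B(5)) = -116 - 1*12**2 = -116 - 1*144 = -116 - 144 = -260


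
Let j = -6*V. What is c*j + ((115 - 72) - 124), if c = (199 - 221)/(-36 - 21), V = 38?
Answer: -169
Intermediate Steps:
c = 22/57 (c = -22/(-57) = -22*(-1/57) = 22/57 ≈ 0.38596)
j = -228 (j = -6*38 = -228)
c*j + ((115 - 72) - 124) = (22/57)*(-228) + ((115 - 72) - 124) = -88 + (43 - 124) = -88 - 81 = -169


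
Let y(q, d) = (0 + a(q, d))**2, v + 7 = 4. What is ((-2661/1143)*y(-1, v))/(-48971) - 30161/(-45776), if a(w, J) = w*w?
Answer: 562783063423/854086364976 ≈ 0.65893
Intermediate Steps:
v = -3 (v = -7 + 4 = -3)
a(w, J) = w**2
y(q, d) = q**4 (y(q, d) = (0 + q**2)**2 = (q**2)**2 = q**4)
((-2661/1143)*y(-1, v))/(-48971) - 30161/(-45776) = (-2661/1143*(-1)**4)/(-48971) - 30161/(-45776) = (-2661*1/1143*1)*(-1/48971) - 30161*(-1/45776) = -887/381*1*(-1/48971) + 30161/45776 = -887/381*(-1/48971) + 30161/45776 = 887/18657951 + 30161/45776 = 562783063423/854086364976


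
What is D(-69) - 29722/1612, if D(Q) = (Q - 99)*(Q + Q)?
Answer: 18671443/806 ≈ 23166.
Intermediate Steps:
D(Q) = 2*Q*(-99 + Q) (D(Q) = (-99 + Q)*(2*Q) = 2*Q*(-99 + Q))
D(-69) - 29722/1612 = 2*(-69)*(-99 - 69) - 29722/1612 = 2*(-69)*(-168) - 29722/1612 = 23184 - 1*14861/806 = 23184 - 14861/806 = 18671443/806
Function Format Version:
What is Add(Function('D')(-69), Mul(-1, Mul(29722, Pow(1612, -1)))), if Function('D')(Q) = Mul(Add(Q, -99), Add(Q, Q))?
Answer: Rational(18671443, 806) ≈ 23166.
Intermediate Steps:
Function('D')(Q) = Mul(2, Q, Add(-99, Q)) (Function('D')(Q) = Mul(Add(-99, Q), Mul(2, Q)) = Mul(2, Q, Add(-99, Q)))
Add(Function('D')(-69), Mul(-1, Mul(29722, Pow(1612, -1)))) = Add(Mul(2, -69, Add(-99, -69)), Mul(-1, Mul(29722, Pow(1612, -1)))) = Add(Mul(2, -69, -168), Mul(-1, Mul(29722, Rational(1, 1612)))) = Add(23184, Mul(-1, Rational(14861, 806))) = Add(23184, Rational(-14861, 806)) = Rational(18671443, 806)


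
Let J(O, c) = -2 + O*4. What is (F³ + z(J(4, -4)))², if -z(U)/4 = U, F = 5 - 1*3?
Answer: 2304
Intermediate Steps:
J(O, c) = -2 + 4*O
F = 2 (F = 5 - 3 = 2)
z(U) = -4*U
(F³ + z(J(4, -4)))² = (2³ - 4*(-2 + 4*4))² = (8 - 4*(-2 + 16))² = (8 - 4*14)² = (8 - 56)² = (-48)² = 2304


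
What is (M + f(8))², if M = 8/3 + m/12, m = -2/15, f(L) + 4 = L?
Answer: 358801/8100 ≈ 44.296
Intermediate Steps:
f(L) = -4 + L
m = -2/15 (m = -2*1/15 = -2/15 ≈ -0.13333)
M = 239/90 (M = 8/3 - 2/15/12 = 8*(⅓) - 2/15*1/12 = 8/3 - 1/90 = 239/90 ≈ 2.6556)
(M + f(8))² = (239/90 + (-4 + 8))² = (239/90 + 4)² = (599/90)² = 358801/8100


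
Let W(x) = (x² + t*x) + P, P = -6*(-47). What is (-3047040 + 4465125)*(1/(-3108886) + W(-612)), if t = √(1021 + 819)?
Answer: 1652482118598855975/3108886 - 3471472080*√115 ≈ 4.9431e+11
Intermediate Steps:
P = 282
t = 4*√115 (t = √1840 = 4*√115 ≈ 42.895)
W(x) = 282 + x² + 4*x*√115 (W(x) = (x² + (4*√115)*x) + 282 = (x² + 4*x*√115) + 282 = 282 + x² + 4*x*√115)
(-3047040 + 4465125)*(1/(-3108886) + W(-612)) = (-3047040 + 4465125)*(1/(-3108886) + (282 + (-612)² + 4*(-612)*√115)) = 1418085*(-1/3108886 + (282 + 374544 - 2448*√115)) = 1418085*(-1/3108886 + (374826 - 2448*√115)) = 1418085*(1165291303835/3108886 - 2448*√115) = 1652482118598855975/3108886 - 3471472080*√115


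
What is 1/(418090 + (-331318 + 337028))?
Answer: 1/423800 ≈ 2.3596e-6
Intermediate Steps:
1/(418090 + (-331318 + 337028)) = 1/(418090 + 5710) = 1/423800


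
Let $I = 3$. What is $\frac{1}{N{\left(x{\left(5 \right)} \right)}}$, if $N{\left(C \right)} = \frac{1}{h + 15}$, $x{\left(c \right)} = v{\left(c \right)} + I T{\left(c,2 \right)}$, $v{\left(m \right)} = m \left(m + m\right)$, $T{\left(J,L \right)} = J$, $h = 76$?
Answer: $91$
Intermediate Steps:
$v{\left(m \right)} = 2 m^{2}$ ($v{\left(m \right)} = m 2 m = 2 m^{2}$)
$x{\left(c \right)} = 2 c^{2} + 3 c$
$N{\left(C \right)} = \frac{1}{91}$ ($N{\left(C \right)} = \frac{1}{76 + 15} = \frac{1}{91}$)
$\frac{1}{N{\left(x{\left(5 \right)} \right)}} = \frac{1}{\frac{1}{91}} = 91$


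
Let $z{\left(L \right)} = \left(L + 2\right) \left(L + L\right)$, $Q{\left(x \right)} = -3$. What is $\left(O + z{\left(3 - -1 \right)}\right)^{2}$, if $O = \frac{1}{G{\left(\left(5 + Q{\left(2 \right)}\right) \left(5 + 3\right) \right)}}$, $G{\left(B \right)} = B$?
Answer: $\frac{591361}{256} \approx 2310.0$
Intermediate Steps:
$z{\left(L \right)} = 2 L \left(2 + L\right)$ ($z{\left(L \right)} = \left(2 + L\right) 2 L = 2 L \left(2 + L\right)$)
$O = \frac{1}{16}$ ($O = \frac{1}{\left(5 - 3\right) \left(5 + 3\right)} = \frac{1}{2 \cdot 8} = \frac{1}{16} \approx 0.0625$)
$\left(O + z{\left(3 - -1 \right)}\right)^{2} = \left(\frac{1}{16} + 2 \left(3 - -1\right) \left(2 + \left(3 - -1\right)\right)\right)^{2} = \left(\frac{1}{16} + 2 \left(3 + 1\right) \left(2 + \left(3 + 1\right)\right)\right)^{2} = \left(\frac{1}{16} + 2 \cdot 4 \left(2 + 4\right)\right)^{2} = \left(\frac{1}{16} + 2 \cdot 4 \cdot 6\right)^{2} = \left(\frac{1}{16} + 48\right)^{2} = \left(\frac{769}{16}\right)^{2} = \frac{591361}{256}$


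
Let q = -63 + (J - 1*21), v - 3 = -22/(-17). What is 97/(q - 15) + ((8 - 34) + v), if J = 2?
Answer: -386/17 ≈ -22.706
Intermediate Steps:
v = 73/17 (v = 3 - 22/(-17) = 3 - 22*(-1/17) = 3 + 22/17 = 73/17 ≈ 4.2941)
q = -82 (q = -63 + (2 - 1*21) = -63 + (2 - 21) = -63 - 19 = -82)
97/(q - 15) + ((8 - 34) + v) = 97/(-82 - 15) + ((8 - 34) + 73/17) = 97/(-97) + (-26 + 73/17) = -1/97*97 - 369/17 = -1 - 369/17 = -386/17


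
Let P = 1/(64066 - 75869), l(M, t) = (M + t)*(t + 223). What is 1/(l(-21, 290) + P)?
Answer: 11803/1628778590 ≈ 7.2465e-6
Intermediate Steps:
l(M, t) = (223 + t)*(M + t) (l(M, t) = (M + t)*(223 + t) = (223 + t)*(M + t))
P = -1/11803 (P = 1/(-11803) = -1/11803 ≈ -8.4724e-5)
1/(l(-21, 290) + P) = 1/((290² + 223*(-21) + 223*290 - 21*290) - 1/11803) = 1/((84100 - 4683 + 64670 - 6090) - 1/11803) = 1/(137997 - 1/11803) = 1/(1628778590/11803) = 11803/1628778590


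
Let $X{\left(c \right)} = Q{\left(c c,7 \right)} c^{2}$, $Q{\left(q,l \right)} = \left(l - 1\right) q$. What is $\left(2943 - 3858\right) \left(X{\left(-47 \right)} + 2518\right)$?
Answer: $-26791752660$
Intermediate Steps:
$Q{\left(q,l \right)} = q \left(-1 + l\right)$ ($Q{\left(q,l \right)} = \left(-1 + l\right) q = q \left(-1 + l\right)$)
$X{\left(c \right)} = 6 c^{4}$ ($X{\left(c \right)} = c c \left(-1 + 7\right) c^{2} = c^{2} \cdot 6 c^{2} = 6 c^{2} c^{2} = 6 c^{4}$)
$\left(2943 - 3858\right) \left(X{\left(-47 \right)} + 2518\right) = \left(2943 - 3858\right) \left(6 \left(-47\right)^{4} + 2518\right) = - 915 \left(6 \cdot 4879681 + 2518\right) = - 915 \left(29278086 + 2518\right) = \left(-915\right) 29280604 = -26791752660$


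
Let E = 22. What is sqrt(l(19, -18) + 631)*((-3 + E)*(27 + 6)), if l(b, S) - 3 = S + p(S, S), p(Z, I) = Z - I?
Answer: 1254*sqrt(154) ≈ 15562.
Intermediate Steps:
l(b, S) = 3 + S (l(b, S) = 3 + (S + (S - S)) = 3 + (S + 0) = 3 + S)
sqrt(l(19, -18) + 631)*((-3 + E)*(27 + 6)) = sqrt((3 - 18) + 631)*((-3 + 22)*(27 + 6)) = sqrt(-15 + 631)*(19*33) = sqrt(616)*627 = (2*sqrt(154))*627 = 1254*sqrt(154)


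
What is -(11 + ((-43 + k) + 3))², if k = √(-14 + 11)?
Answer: -838 + 58*I*√3 ≈ -838.0 + 100.46*I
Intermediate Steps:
k = I*√3 (k = √(-3) = I*√3 ≈ 1.732*I)
-(11 + ((-43 + k) + 3))² = -(11 + ((-43 + I*√3) + 3))² = -(11 + (-40 + I*√3))² = -(-29 + I*√3)²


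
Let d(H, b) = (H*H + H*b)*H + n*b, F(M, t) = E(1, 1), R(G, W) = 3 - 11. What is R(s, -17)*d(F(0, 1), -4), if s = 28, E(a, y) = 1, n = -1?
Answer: -8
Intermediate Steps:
R(G, W) = -8
F(M, t) = 1
d(H, b) = -b + H*(H² + H*b) (d(H, b) = (H*H + H*b)*H - b = (H² + H*b)*H - b = H*(H² + H*b) - b = -b + H*(H² + H*b))
R(s, -17)*d(F(0, 1), -4) = -8*(1³ - 1*(-4) - 4*1²) = -8*(1 + 4 - 4*1) = -8*(1 + 4 - 4) = -8*1 = -8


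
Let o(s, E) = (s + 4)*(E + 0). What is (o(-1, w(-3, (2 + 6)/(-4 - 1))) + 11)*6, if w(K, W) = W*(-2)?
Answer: 618/5 ≈ 123.60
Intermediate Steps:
w(K, W) = -2*W
o(s, E) = E*(4 + s) (o(s, E) = (4 + s)*E = E*(4 + s))
(o(-1, w(-3, (2 + 6)/(-4 - 1))) + 11)*6 = ((-2*(2 + 6)/(-4 - 1))*(4 - 1) + 11)*6 = (-16/(-5)*3 + 11)*6 = (-16*(-1)/5*3 + 11)*6 = (-2*(-8/5)*3 + 11)*6 = ((16/5)*3 + 11)*6 = (48/5 + 11)*6 = (103/5)*6 = 618/5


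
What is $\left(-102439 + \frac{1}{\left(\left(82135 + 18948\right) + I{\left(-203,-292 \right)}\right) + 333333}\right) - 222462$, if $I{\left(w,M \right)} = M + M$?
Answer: $- \frac{140952450631}{433832} \approx -3.249 \cdot 10^{5}$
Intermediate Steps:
$I{\left(w,M \right)} = 2 M$
$\left(-102439 + \frac{1}{\left(\left(82135 + 18948\right) + I{\left(-203,-292 \right)}\right) + 333333}\right) - 222462 = \left(-102439 + \frac{1}{\left(\left(82135 + 18948\right) + 2 \left(-292\right)\right) + 333333}\right) - 222462 = \left(-102439 + \frac{1}{\left(101083 - 584\right) + 333333}\right) - 222462 = \left(-102439 + \frac{1}{100499 + 333333}\right) - 222462 = \left(-102439 + \frac{1}{433832}\right) - 222462 = - \frac{44441316247}{433832} - 222462 = - \frac{140952450631}{433832}$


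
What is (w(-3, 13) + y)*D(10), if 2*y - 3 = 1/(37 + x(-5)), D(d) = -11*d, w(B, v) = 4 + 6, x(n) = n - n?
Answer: -46860/37 ≈ -1266.5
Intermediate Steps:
x(n) = 0
w(B, v) = 10
y = 56/37 (y = 3/2 + 1/(2*(37 + 0)) = 3/2 + (½)/37 = 3/2 + (½)*(1/37) = 3/2 + 1/74 = 56/37 ≈ 1.5135)
(w(-3, 13) + y)*D(10) = (10 + 56/37)*(-11*10) = (426/37)*(-110) = -46860/37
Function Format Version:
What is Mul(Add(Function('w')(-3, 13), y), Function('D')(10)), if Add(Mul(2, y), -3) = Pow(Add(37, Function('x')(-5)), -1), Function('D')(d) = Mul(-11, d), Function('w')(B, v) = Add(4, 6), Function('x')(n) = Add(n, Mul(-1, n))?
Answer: Rational(-46860, 37) ≈ -1266.5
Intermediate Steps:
Function('x')(n) = 0
Function('w')(B, v) = 10
y = Rational(56, 37) (y = Add(Rational(3, 2), Mul(Rational(1, 2), Pow(Add(37, 0), -1))) = Add(Rational(3, 2), Mul(Rational(1, 2), Pow(37, -1))) = Add(Rational(3, 2), Mul(Rational(1, 2), Rational(1, 37))) = Add(Rational(3, 2), Rational(1, 74)) = Rational(56, 37) ≈ 1.5135)
Mul(Add(Function('w')(-3, 13), y), Function('D')(10)) = Mul(Add(10, Rational(56, 37)), Mul(-11, 10)) = Mul(Rational(426, 37), -110) = Rational(-46860, 37)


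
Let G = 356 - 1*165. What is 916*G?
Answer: 174956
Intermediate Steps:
G = 191 (G = 356 - 165 = 191)
916*G = 916*191 = 174956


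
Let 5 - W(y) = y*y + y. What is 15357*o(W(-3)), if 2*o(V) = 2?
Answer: 15357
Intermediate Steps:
W(y) = 5 - y - y**2 (W(y) = 5 - (y*y + y) = 5 - (y**2 + y) = 5 - (y + y**2) = 5 + (-y - y**2) = 5 - y - y**2)
o(V) = 1 (o(V) = (1/2)*2 = 1)
15357*o(W(-3)) = 15357*1 = 15357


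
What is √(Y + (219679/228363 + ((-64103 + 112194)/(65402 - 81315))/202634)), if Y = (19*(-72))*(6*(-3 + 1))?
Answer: √8901701596796598682893196200012966/736359882863646 ≈ 128.13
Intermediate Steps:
Y = 16416 (Y = -8208*(-2) = -1368*(-12) = 16416)
√(Y + (219679/228363 + ((-64103 + 112194)/(65402 - 81315))/202634)) = √(16416 + (219679/228363 + ((-64103 + 112194)/(65402 - 81315))/202634)) = √(16416 + (219679*(1/228363) + (48091/(-15913))*(1/202634))) = √(16416 + (219679/228363 + (48091*(-1/15913))*(1/202634))) = √(16416 + (219679/228363 - 48091/15913*1/202634)) = √(16416 + (219679/228363 - 48091/3224514842)) = √(16416 + 708347213770685/736359882863646) = √(12088792184303383421/736359882863646) = √8901701596796598682893196200012966/736359882863646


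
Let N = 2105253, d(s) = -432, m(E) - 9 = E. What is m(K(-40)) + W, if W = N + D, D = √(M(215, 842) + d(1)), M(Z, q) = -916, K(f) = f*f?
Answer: 2106862 + 2*I*√337 ≈ 2.1069e+6 + 36.715*I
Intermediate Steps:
K(f) = f²
m(E) = 9 + E
D = 2*I*√337 (D = √(-916 - 432) = √(-1348) = 2*I*√337 ≈ 36.715*I)
W = 2105253 + 2*I*√337 ≈ 2.1053e+6 + 36.715*I
m(K(-40)) + W = (9 + (-40)²) + (2105253 + 2*I*√337) = (9 + 1600) + (2105253 + 2*I*√337) = 1609 + (2105253 + 2*I*√337) = 2106862 + 2*I*√337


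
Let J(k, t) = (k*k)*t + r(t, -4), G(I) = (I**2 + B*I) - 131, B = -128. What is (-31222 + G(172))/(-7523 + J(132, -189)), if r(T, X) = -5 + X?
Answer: 23785/3300668 ≈ 0.0072061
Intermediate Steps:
G(I) = -131 + I**2 - 128*I (G(I) = (I**2 - 128*I) - 131 = -131 + I**2 - 128*I)
J(k, t) = -9 + t*k**2 (J(k, t) = (k*k)*t + (-5 - 4) = k**2*t - 9 = t*k**2 - 9 = -9 + t*k**2)
(-31222 + G(172))/(-7523 + J(132, -189)) = (-31222 + (-131 + 172**2 - 128*172))/(-7523 + (-9 - 189*132**2)) = (-31222 + (-131 + 29584 - 22016))/(-7523 + (-9 - 189*17424)) = (-31222 + 7437)/(-7523 + (-9 - 3293136)) = -23785/(-7523 - 3293145) = -23785/(-3300668) = -23785*(-1/3300668) = 23785/3300668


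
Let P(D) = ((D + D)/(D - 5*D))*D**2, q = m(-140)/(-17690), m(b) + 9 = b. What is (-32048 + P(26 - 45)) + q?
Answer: -285061008/8845 ≈ -32229.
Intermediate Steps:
m(b) = -9 + b
q = 149/17690 (q = (-9 - 140)/(-17690) = -149*(-1/17690) = 149/17690 ≈ 0.0084228)
P(D) = -D**2/2 (P(D) = ((2*D)/((-4*D)))*D**2 = ((2*D)*(-1/(4*D)))*D**2 = -D**2/2)
(-32048 + P(26 - 45)) + q = (-32048 - (26 - 45)**2/2) + 149/17690 = (-32048 - 1/2*(-19)**2) + 149/17690 = (-32048 - 1/2*361) + 149/17690 = (-32048 - 361/2) + 149/17690 = -64457/2 + 149/17690 = -285061008/8845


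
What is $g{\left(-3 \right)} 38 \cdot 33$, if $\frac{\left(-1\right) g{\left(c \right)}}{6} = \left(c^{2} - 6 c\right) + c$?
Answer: $-180576$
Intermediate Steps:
$g{\left(c \right)} = - 6 c^{2} + 30 c$ ($g{\left(c \right)} = - 6 \left(\left(c^{2} - 6 c\right) + c\right) = - 6 \left(c^{2} - 5 c\right) = - 6 c^{2} + 30 c$)
$g{\left(-3 \right)} 38 \cdot 33 = 6 \left(-3\right) \left(5 - -3\right) 38 \cdot 33 = 6 \left(-3\right) \left(5 + 3\right) 38 \cdot 33 = 6 \left(-3\right) 8 \cdot 38 \cdot 33 = \left(-144\right) 38 \cdot 33 = \left(-5472\right) 33 = -180576$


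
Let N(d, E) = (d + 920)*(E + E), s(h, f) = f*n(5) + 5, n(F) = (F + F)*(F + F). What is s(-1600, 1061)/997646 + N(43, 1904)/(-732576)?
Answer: -2869184023/585618202 ≈ -4.8994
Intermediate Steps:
n(F) = 4*F² (n(F) = (2*F)*(2*F) = 4*F²)
s(h, f) = 5 + 100*f (s(h, f) = f*(4*5²) + 5 = f*(4*25) + 5 = f*100 + 5 = 100*f + 5 = 5 + 100*f)
N(d, E) = 2*E*(920 + d) (N(d, E) = (920 + d)*(2*E) = 2*E*(920 + d))
s(-1600, 1061)/997646 + N(43, 1904)/(-732576) = (5 + 100*1061)/997646 + (2*1904*(920 + 43))/(-732576) = (5 + 106100)*(1/997646) + (2*1904*963)*(-1/732576) = 106105*(1/997646) + 3667104*(-1/732576) = 106105/997646 - 38199/7631 = -2869184023/585618202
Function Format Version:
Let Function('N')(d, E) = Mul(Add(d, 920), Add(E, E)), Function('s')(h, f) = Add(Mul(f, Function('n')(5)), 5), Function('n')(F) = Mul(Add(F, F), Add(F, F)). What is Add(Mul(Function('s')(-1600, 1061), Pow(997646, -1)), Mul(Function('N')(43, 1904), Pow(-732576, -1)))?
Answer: Rational(-2869184023, 585618202) ≈ -4.8994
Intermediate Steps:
Function('n')(F) = Mul(4, Pow(F, 2)) (Function('n')(F) = Mul(Mul(2, F), Mul(2, F)) = Mul(4, Pow(F, 2)))
Function('s')(h, f) = Add(5, Mul(100, f)) (Function('s')(h, f) = Add(Mul(f, Mul(4, Pow(5, 2))), 5) = Add(Mul(f, Mul(4, 25)), 5) = Add(Mul(f, 100), 5) = Add(Mul(100, f), 5) = Add(5, Mul(100, f)))
Function('N')(d, E) = Mul(2, E, Add(920, d)) (Function('N')(d, E) = Mul(Add(920, d), Mul(2, E)) = Mul(2, E, Add(920, d)))
Add(Mul(Function('s')(-1600, 1061), Pow(997646, -1)), Mul(Function('N')(43, 1904), Pow(-732576, -1))) = Add(Mul(Add(5, Mul(100, 1061)), Pow(997646, -1)), Mul(Mul(2, 1904, Add(920, 43)), Pow(-732576, -1))) = Add(Mul(Add(5, 106100), Rational(1, 997646)), Mul(Mul(2, 1904, 963), Rational(-1, 732576))) = Add(Mul(106105, Rational(1, 997646)), Mul(3667104, Rational(-1, 732576))) = Add(Rational(106105, 997646), Rational(-38199, 7631)) = Rational(-2869184023, 585618202)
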